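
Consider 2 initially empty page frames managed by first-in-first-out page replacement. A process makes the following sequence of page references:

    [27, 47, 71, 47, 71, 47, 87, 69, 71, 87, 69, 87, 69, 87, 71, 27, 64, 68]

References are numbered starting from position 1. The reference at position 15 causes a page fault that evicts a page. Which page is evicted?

87

pos 1: 27 → fault, frames {27}
pos 2: 47 → fault, frames {27,47}
pos 3: 71 → fault, evict 27, frames {47,71}
pos 4: 47 → hit
pos 5: 71 → hit
pos 6: 47 → hit
pos 7: 87 → fault, evict 47, frames {71,87}
pos 8: 69 → fault, evict 71, frames {87,69}
pos 9: 71 → fault, evict 87, frames {69,71}
pos 10: 87 → fault, evict 69, frames {71,87}
pos 11: 69 → fault, evict 71, frames {87,69}
pos 12: 87 → hit
pos 13: 69 → hit
pos 14: 87 → hit
pos 15: 71 → fault, evict 87, frames {69,71}
At position 15, page 87 is evicted.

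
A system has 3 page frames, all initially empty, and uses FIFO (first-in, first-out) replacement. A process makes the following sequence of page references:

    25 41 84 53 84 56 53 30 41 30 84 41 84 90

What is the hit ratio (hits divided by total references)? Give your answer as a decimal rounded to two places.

0.36

25: fault, frames [25]
41: fault, frames [25, 41]
84: fault, frames [25, 41, 84]
53: fault, evict 25, frames [41, 84, 53]
84: hit
56: fault, evict 41, frames [84, 53, 56]
53: hit
30: fault, evict 84, frames [53, 56, 30]
41: fault, evict 53, frames [56, 30, 41]
30: hit
84: fault, evict 56, frames [30, 41, 84]
41: hit
84: hit
90: fault, evict 30, frames [41, 84, 90]
Hits: 5 of 14 references → 5/14 = 0.3571.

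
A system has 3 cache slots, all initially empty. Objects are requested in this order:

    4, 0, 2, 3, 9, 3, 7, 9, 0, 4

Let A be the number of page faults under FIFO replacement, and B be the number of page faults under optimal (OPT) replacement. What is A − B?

Under FIFO: F F F F F . F . F F → 8 faults.
Under OPT: F F F F F . F . . F → 7 faults.
A − B = 8 − 7 = 1.

1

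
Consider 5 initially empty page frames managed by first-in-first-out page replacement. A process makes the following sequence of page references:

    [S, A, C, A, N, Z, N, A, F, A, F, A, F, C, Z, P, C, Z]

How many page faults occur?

S → miss, frames (S)
A → miss, frames (S A)
C → miss, frames (S A C)
A → hit
N → miss, frames (S A C N)
Z → miss, frames (S A C N Z)
N → hit
A → hit
F → miss, evict S, frames (A C N Z F)
A → hit
F → hit
A → hit
F → hit
C → hit
Z → hit
P → miss, evict A, frames (C N Z F P)
C → hit
Z → hit
Page faults: 7.

7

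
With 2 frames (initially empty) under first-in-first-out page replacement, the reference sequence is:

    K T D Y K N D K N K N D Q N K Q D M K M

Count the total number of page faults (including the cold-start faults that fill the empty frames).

17

K: miss, frames (K)
T: miss, frames (K T)
D: miss, evict K, frames (T D)
Y: miss, evict T, frames (D Y)
K: miss, evict D, frames (Y K)
N: miss, evict Y, frames (K N)
D: miss, evict K, frames (N D)
K: miss, evict N, frames (D K)
N: miss, evict D, frames (K N)
K: hit
N: hit
D: miss, evict K, frames (N D)
Q: miss, evict N, frames (D Q)
N: miss, evict D, frames (Q N)
K: miss, evict Q, frames (N K)
Q: miss, evict N, frames (K Q)
D: miss, evict K, frames (Q D)
M: miss, evict Q, frames (D M)
K: miss, evict D, frames (M K)
M: hit
Page faults: 17.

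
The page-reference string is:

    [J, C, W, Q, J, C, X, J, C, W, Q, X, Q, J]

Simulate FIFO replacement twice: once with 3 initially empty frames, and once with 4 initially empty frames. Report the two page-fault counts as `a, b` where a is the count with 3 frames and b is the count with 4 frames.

10, 11

3 frames: F F F F F F F . . F F . . F → 10 faults.
4 frames: F F F F . . F F F F F F . F → 11 faults.
11 > 10: adding a frame increased faults — Belady's anomaly.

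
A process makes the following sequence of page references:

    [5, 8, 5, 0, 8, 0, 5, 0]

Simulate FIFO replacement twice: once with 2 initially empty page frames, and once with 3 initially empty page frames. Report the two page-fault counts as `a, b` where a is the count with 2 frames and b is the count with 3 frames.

2 frames: F F . F . . F . → 4 faults.
3 frames: F F . F . . . . → 3 faults.
3 < 4: adding a frame reduced faults, as is typical.

4, 3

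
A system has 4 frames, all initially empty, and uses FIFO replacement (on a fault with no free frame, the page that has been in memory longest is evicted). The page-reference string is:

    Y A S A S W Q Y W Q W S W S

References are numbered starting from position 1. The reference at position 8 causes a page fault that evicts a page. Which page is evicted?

pos 1: Y → fault, frames (Y)
pos 2: A → fault, frames (Y A)
pos 3: S → fault, frames (Y A S)
pos 4: A → hit
pos 5: S → hit
pos 6: W → fault, frames (Y A S W)
pos 7: Q → fault, evict Y, frames (A S W Q)
pos 8: Y → fault, evict A, frames (S W Q Y)
At position 8, page A is evicted.

A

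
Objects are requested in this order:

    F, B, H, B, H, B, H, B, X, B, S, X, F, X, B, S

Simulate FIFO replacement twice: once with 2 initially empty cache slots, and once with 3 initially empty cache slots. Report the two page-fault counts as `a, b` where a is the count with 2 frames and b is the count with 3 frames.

2 frames: F F F . . . . . F F F F F . F F → 10 faults.
3 frames: F F F . . . . . F . F . F . F . → 7 faults.
7 < 10: adding a frame reduced faults, as is typical.

10, 7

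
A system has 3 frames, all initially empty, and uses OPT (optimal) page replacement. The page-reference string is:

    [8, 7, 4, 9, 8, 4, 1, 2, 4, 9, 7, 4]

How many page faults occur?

7

8 → miss, frames {8}
7 → miss, frames {8,7}
4 → miss, frames {8,7,4}
9 → miss, evict 7, frames {8,4,9}
8 → hit
4 → hit
1 → miss, evict 8, frames {4,9,1}
2 → miss, evict 1, frames {4,9,2}
4 → hit
9 → hit
7 → miss, evict 2, frames {4,9,7}
4 → hit
Page faults: 7.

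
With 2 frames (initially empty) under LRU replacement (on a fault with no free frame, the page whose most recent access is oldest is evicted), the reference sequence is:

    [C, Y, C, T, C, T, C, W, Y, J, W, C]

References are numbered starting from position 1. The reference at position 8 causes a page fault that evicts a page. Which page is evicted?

T

pos 1: C: fault, frames [C]
pos 2: Y: fault, frames [C, Y]
pos 3: C: hit
pos 4: T: fault, evict Y, frames [C, T]
pos 5: C: hit
pos 6: T: hit
pos 7: C: hit
pos 8: W: fault, evict T, frames [C, W]
At position 8, page T is evicted.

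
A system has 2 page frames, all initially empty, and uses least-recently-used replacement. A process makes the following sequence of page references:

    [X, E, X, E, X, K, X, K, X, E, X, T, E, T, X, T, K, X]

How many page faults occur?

X → miss, frames [X]
E → miss, frames [X, E]
X → hit
E → hit
X → hit
K → miss, evict E, frames [X, K]
X → hit
K → hit
X → hit
E → miss, evict K, frames [X, E]
X → hit
T → miss, evict E, frames [X, T]
E → miss, evict X, frames [T, E]
T → hit
X → miss, evict E, frames [T, X]
T → hit
K → miss, evict X, frames [T, K]
X → miss, evict T, frames [K, X]
Page faults: 9.

9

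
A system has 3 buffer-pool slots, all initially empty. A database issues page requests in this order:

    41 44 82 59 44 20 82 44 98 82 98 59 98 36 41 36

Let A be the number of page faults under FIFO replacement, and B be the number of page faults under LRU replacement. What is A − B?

1

Under FIFO: F F F F . F . F F F . F . F F . → 11 faults.
Under LRU: F F F F . F F . F . . F . F F . → 10 faults.
A − B = 11 − 10 = 1.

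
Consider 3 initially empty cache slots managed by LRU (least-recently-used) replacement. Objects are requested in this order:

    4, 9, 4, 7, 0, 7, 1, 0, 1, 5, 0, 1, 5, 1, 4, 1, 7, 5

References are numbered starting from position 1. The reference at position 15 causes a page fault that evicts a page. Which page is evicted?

0

pos 1: 4: fault, frames {4}
pos 2: 9: fault, frames {4,9}
pos 3: 4: hit
pos 4: 7: fault, frames {9,4,7}
pos 5: 0: fault, evict 9, frames {4,7,0}
pos 6: 7: hit
pos 7: 1: fault, evict 4, frames {0,7,1}
pos 8: 0: hit
pos 9: 1: hit
pos 10: 5: fault, evict 7, frames {0,1,5}
pos 11: 0: hit
pos 12: 1: hit
pos 13: 5: hit
pos 14: 1: hit
pos 15: 4: fault, evict 0, frames {5,1,4}
At position 15, page 0 is evicted.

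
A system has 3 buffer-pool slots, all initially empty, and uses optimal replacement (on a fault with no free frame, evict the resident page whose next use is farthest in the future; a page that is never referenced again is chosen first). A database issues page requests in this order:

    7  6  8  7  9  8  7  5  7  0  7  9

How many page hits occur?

7 -> miss, frames (7)
6 -> miss, frames (7 6)
8 -> miss, frames (7 6 8)
7 -> hit
9 -> miss, evict 6, frames (7 8 9)
8 -> hit
7 -> hit
5 -> miss, evict 8, frames (7 9 5)
7 -> hit
0 -> miss, evict 5, frames (7 9 0)
7 -> hit
9 -> hit
Hits: 6.

6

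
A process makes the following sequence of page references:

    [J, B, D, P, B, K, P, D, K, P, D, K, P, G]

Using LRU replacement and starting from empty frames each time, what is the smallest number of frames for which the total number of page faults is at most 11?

f=1: 14 faults
f=2: 14 faults
f=3: 7 faults
f=4: 6 faults
f=5: 6 faults
f=6: 6 faults
Smallest f with faults ≤ 11 is 3.

3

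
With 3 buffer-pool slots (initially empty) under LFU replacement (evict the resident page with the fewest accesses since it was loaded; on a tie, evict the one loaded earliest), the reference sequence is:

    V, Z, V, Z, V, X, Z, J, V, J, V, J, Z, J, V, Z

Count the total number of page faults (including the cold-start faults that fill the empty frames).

V → miss, frames (V)
Z → miss, frames (V Z)
V → hit
Z → hit
V → hit
X → miss, frames (V Z X)
Z → hit
J → miss, evict X, frames (V Z J)
V → hit
J → hit
V → hit
J → hit
Z → hit
J → hit
V → hit
Z → hit
Page faults: 4.

4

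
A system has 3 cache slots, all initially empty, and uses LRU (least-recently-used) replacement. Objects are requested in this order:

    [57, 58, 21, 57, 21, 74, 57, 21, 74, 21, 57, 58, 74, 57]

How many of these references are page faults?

6

57 → fault, frames (57)
58 → fault, frames (57 58)
21 → fault, frames (57 58 21)
57 → hit
21 → hit
74 → fault, evict 58, frames (57 21 74)
57 → hit
21 → hit
74 → hit
21 → hit
57 → hit
58 → fault, evict 74, frames (21 57 58)
74 → fault, evict 21, frames (57 58 74)
57 → hit
Page faults: 6.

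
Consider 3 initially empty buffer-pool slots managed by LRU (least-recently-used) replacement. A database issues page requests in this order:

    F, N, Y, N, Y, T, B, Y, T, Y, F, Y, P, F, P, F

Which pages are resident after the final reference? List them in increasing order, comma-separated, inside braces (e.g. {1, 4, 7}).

F → fault, frames [F]
N → fault, frames [F, N]
Y → fault, frames [F, N, Y]
N → hit
Y → hit
T → fault, evict F, frames [N, Y, T]
B → fault, evict N, frames [Y, T, B]
Y → hit
T → hit
Y → hit
F → fault, evict B, frames [T, Y, F]
Y → hit
P → fault, evict T, frames [F, Y, P]
F → hit
P → hit
F → hit

{F, P, Y}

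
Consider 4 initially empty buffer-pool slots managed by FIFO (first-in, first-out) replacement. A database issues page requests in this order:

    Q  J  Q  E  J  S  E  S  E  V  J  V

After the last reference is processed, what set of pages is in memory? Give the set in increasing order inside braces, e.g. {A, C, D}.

Q: fault, frames [Q]
J: fault, frames [Q, J]
Q: hit
E: fault, frames [Q, J, E]
J: hit
S: fault, frames [Q, J, E, S]
E: hit
S: hit
E: hit
V: fault, evict Q, frames [J, E, S, V]
J: hit
V: hit

{E, J, S, V}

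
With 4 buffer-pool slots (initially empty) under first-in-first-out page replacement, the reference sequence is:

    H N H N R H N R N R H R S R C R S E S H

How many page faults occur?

7

H → fault, frames {H}
N → fault, frames {H,N}
H → hit
N → hit
R → fault, frames {H,N,R}
H → hit
N → hit
R → hit
N → hit
R → hit
H → hit
R → hit
S → fault, frames {H,N,R,S}
R → hit
C → fault, evict H, frames {N,R,S,C}
R → hit
S → hit
E → fault, evict N, frames {R,S,C,E}
S → hit
H → fault, evict R, frames {S,C,E,H}
Page faults: 7.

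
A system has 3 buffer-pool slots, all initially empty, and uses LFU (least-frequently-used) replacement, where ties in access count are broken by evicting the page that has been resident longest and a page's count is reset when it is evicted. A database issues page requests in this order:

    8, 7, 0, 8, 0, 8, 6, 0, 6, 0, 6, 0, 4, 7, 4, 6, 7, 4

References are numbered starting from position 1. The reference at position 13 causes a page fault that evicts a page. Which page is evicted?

pos 1: 8 → miss, frames (8)
pos 2: 7 → miss, frames (8 7)
pos 3: 0 → miss, frames (8 7 0)
pos 4: 8 → hit
pos 5: 0 → hit
pos 6: 8 → hit
pos 7: 6 → miss, evict 7, frames (8 0 6)
pos 8: 0 → hit
pos 9: 6 → hit
pos 10: 0 → hit
pos 11: 6 → hit
pos 12: 0 → hit
pos 13: 4 → miss, evict 8, frames (0 6 4)
At position 13, page 8 is evicted.

8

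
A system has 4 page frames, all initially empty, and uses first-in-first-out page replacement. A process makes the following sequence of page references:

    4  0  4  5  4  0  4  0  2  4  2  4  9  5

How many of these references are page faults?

5

4 → fault, frames {4}
0 → fault, frames {4,0}
4 → hit
5 → fault, frames {4,0,5}
4 → hit
0 → hit
4 → hit
0 → hit
2 → fault, frames {4,0,5,2}
4 → hit
2 → hit
4 → hit
9 → fault, evict 4, frames {0,5,2,9}
5 → hit
Page faults: 5.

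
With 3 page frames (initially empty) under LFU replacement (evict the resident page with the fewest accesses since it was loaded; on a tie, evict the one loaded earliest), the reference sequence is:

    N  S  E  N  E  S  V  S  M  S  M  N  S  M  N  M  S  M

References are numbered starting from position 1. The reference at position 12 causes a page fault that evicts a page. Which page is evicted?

pos 1: N → fault, frames {N}
pos 2: S → fault, frames {N,S}
pos 3: E → fault, frames {N,S,E}
pos 4: N → hit
pos 5: E → hit
pos 6: S → hit
pos 7: V → fault, evict N, frames {S,E,V}
pos 8: S → hit
pos 9: M → fault, evict V, frames {S,E,M}
pos 10: S → hit
pos 11: M → hit
pos 12: N → fault, evict E, frames {S,M,N}
At position 12, page E is evicted.

E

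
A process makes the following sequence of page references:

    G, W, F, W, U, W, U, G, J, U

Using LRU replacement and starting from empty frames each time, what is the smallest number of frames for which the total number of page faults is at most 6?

3

f=1: 10 faults
f=2: 7 faults
f=3: 6 faults
f=4: 5 faults
f=5: 5 faults
Smallest f with faults ≤ 6 is 3.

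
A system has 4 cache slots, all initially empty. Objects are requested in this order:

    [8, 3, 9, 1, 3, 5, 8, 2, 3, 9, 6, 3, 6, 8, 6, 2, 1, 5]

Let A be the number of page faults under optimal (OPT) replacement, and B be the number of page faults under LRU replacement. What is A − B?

Under OPT: F F F F . F . F . . F . . . . . F F → 9 faults.
Under LRU: F F F F . F F F . F F . . F . F F F → 13 faults.
A − B = 9 − 13 = -4.

-4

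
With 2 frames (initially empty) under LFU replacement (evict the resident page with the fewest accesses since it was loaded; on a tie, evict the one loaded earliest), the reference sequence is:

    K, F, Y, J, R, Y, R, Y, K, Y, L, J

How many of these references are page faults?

9

K: fault, frames (K)
F: fault, frames (K F)
Y: fault, evict K, frames (F Y)
J: fault, evict F, frames (Y J)
R: fault, evict Y, frames (J R)
Y: fault, evict J, frames (R Y)
R: hit
Y: hit
K: fault, evict R, frames (Y K)
Y: hit
L: fault, evict K, frames (Y L)
J: fault, evict L, frames (Y J)
Page faults: 9.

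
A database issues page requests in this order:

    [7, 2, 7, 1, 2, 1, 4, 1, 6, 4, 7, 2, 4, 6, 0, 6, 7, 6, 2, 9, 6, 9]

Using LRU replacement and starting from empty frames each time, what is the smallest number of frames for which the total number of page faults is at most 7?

f=1: 22 faults
f=2: 16 faults
f=3: 12 faults
f=4: 11 faults
f=5: 7 faults
f=6: 7 faults
f=7: 7 faults
Smallest f with faults ≤ 7 is 5.

5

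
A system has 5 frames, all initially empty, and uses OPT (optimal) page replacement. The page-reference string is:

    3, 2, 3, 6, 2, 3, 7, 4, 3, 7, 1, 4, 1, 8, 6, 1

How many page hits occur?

9

3: fault, frames [3]
2: fault, frames [3, 2]
3: hit
6: fault, frames [3, 2, 6]
2: hit
3: hit
7: fault, frames [3, 2, 6, 7]
4: fault, frames [3, 2, 6, 7, 4]
3: hit
7: hit
1: fault, evict 7, frames [3, 2, 6, 4, 1]
4: hit
1: hit
8: fault, evict 4, frames [3, 2, 6, 1, 8]
6: hit
1: hit
Hits: 9.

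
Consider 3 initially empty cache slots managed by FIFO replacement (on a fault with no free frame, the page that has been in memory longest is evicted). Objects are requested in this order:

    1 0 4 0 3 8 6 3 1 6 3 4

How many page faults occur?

1 -> miss, frames {1}
0 -> miss, frames {1,0}
4 -> miss, frames {1,0,4}
0 -> hit
3 -> miss, evict 1, frames {0,4,3}
8 -> miss, evict 0, frames {4,3,8}
6 -> miss, evict 4, frames {3,8,6}
3 -> hit
1 -> miss, evict 3, frames {8,6,1}
6 -> hit
3 -> miss, evict 8, frames {6,1,3}
4 -> miss, evict 6, frames {1,3,4}
Page faults: 9.

9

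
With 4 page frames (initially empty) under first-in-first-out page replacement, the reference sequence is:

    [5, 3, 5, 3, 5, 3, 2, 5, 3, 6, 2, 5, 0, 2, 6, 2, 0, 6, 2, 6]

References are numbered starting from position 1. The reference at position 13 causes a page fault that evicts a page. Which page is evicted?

5

pos 1: 5: miss, frames (5)
pos 2: 3: miss, frames (5 3)
pos 3: 5: hit
pos 4: 3: hit
pos 5: 5: hit
pos 6: 3: hit
pos 7: 2: miss, frames (5 3 2)
pos 8: 5: hit
pos 9: 3: hit
pos 10: 6: miss, frames (5 3 2 6)
pos 11: 2: hit
pos 12: 5: hit
pos 13: 0: miss, evict 5, frames (3 2 6 0)
At position 13, page 5 is evicted.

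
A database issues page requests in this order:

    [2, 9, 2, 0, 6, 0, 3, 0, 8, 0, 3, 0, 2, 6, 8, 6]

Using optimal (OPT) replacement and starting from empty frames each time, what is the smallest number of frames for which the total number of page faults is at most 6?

f=1: 16 faults
f=2: 10 faults
f=3: 8 faults
f=4: 7 faults
f=5: 6 faults
f=6: 6 faults
Smallest f with faults ≤ 6 is 5.

5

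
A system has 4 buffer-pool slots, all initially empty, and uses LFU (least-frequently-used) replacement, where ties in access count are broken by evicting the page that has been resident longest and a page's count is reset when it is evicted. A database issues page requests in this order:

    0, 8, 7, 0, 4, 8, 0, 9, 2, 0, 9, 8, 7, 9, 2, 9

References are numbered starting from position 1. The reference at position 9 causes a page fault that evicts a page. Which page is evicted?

pos 1: 0 -> fault, frames [0]
pos 2: 8 -> fault, frames [0, 8]
pos 3: 7 -> fault, frames [0, 8, 7]
pos 4: 0 -> hit
pos 5: 4 -> fault, frames [0, 8, 7, 4]
pos 6: 8 -> hit
pos 7: 0 -> hit
pos 8: 9 -> fault, evict 7, frames [0, 8, 4, 9]
pos 9: 2 -> fault, evict 4, frames [0, 8, 9, 2]
At position 9, page 4 is evicted.

4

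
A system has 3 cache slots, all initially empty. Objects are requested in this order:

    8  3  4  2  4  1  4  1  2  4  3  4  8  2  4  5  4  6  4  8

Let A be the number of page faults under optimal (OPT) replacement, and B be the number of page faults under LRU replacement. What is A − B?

Under OPT: F F F F . F . . . . F . F . . F . F . . → 9 faults.
Under LRU: F F F F . F . . . . F . F F . F . F . F → 11 faults.
A − B = 9 − 11 = -2.

-2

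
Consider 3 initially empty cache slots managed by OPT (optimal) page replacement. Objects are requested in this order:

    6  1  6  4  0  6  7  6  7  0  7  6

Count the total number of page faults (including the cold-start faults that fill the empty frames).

6: miss, frames {6}
1: miss, frames {6,1}
6: hit
4: miss, frames {6,1,4}
0: miss, evict 4, frames {6,1,0}
6: hit
7: miss, evict 1, frames {6,0,7}
6: hit
7: hit
0: hit
7: hit
6: hit
Page faults: 5.

5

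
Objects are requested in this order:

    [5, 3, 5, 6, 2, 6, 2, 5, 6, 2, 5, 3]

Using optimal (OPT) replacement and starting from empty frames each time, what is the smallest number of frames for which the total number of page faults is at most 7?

2

f=1: 12 faults
f=2: 7 faults
f=3: 5 faults
f=4: 4 faults
Smallest f with faults ≤ 7 is 2.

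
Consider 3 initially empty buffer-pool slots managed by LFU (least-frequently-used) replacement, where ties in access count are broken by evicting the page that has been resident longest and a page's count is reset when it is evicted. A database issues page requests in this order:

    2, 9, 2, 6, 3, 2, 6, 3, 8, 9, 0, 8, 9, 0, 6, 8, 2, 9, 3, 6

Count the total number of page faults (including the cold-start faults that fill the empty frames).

2 → miss, frames {2}
9 → miss, frames {2,9}
2 → hit
6 → miss, frames {2,9,6}
3 → miss, evict 9, frames {2,6,3}
2 → hit
6 → hit
3 → hit
8 → miss, evict 6, frames {2,3,8}
9 → miss, evict 8, frames {2,3,9}
0 → miss, evict 9, frames {2,3,0}
8 → miss, evict 0, frames {2,3,8}
9 → miss, evict 8, frames {2,3,9}
0 → miss, evict 9, frames {2,3,0}
6 → miss, evict 0, frames {2,3,6}
8 → miss, evict 6, frames {2,3,8}
2 → hit
9 → miss, evict 8, frames {2,3,9}
3 → hit
6 → miss, evict 9, frames {2,3,6}
Page faults: 14.

14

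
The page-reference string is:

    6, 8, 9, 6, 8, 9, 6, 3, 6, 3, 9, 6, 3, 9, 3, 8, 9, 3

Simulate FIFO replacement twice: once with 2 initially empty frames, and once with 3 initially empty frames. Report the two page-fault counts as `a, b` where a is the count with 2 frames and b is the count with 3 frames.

14, 8

2 frames: F F F F F F F F . . F F F F . F . F → 14 faults.
3 frames: F F F . . . . F F . . . . . . F F F → 8 faults.
8 < 14: adding a frame reduced faults, as is typical.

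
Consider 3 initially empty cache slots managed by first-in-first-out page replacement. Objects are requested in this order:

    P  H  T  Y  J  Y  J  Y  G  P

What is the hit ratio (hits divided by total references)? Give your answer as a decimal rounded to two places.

P: fault, frames [P]
H: fault, frames [P, H]
T: fault, frames [P, H, T]
Y: fault, evict P, frames [H, T, Y]
J: fault, evict H, frames [T, Y, J]
Y: hit
J: hit
Y: hit
G: fault, evict T, frames [Y, J, G]
P: fault, evict Y, frames [J, G, P]
Hits: 3 of 10 references → 3/10 = 0.3000.

0.30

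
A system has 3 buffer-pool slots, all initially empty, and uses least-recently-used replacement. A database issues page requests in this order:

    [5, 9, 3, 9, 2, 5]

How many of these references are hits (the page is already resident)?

5 -> fault, frames {5}
9 -> fault, frames {5,9}
3 -> fault, frames {5,9,3}
9 -> hit
2 -> fault, evict 5, frames {3,9,2}
5 -> fault, evict 3, frames {9,2,5}
Hits: 1.

1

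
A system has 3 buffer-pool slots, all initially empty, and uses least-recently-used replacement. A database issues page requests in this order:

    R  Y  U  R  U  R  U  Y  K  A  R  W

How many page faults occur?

7

R → miss, frames {R}
Y → miss, frames {R,Y}
U → miss, frames {R,Y,U}
R → hit
U → hit
R → hit
U → hit
Y → hit
K → miss, evict R, frames {U,Y,K}
A → miss, evict U, frames {Y,K,A}
R → miss, evict Y, frames {K,A,R}
W → miss, evict K, frames {A,R,W}
Page faults: 7.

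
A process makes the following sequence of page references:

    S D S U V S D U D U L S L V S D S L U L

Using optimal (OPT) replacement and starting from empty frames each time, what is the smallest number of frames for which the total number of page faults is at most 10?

f=1: 20 faults
f=2: 12 faults
f=3: 9 faults
f=4: 6 faults
f=5: 5 faults
Smallest f with faults ≤ 10 is 3.

3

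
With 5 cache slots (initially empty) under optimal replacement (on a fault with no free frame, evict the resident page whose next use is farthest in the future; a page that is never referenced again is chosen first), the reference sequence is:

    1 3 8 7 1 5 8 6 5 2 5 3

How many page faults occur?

7

1: fault, frames (1)
3: fault, frames (1 3)
8: fault, frames (1 3 8)
7: fault, frames (1 3 8 7)
1: hit
5: fault, frames (1 3 8 7 5)
8: hit
6: fault, evict 7, frames (1 3 8 5 6)
5: hit
2: fault, evict 6, frames (1 3 8 5 2)
5: hit
3: hit
Page faults: 7.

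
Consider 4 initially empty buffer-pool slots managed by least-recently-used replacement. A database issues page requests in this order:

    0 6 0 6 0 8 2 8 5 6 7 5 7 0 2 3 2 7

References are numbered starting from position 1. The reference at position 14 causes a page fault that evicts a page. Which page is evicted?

pos 1: 0: fault, frames [0]
pos 2: 6: fault, frames [0, 6]
pos 3: 0: hit
pos 4: 6: hit
pos 5: 0: hit
pos 6: 8: fault, frames [6, 0, 8]
pos 7: 2: fault, frames [6, 0, 8, 2]
pos 8: 8: hit
pos 9: 5: fault, evict 6, frames [0, 2, 8, 5]
pos 10: 6: fault, evict 0, frames [2, 8, 5, 6]
pos 11: 7: fault, evict 2, frames [8, 5, 6, 7]
pos 12: 5: hit
pos 13: 7: hit
pos 14: 0: fault, evict 8, frames [6, 5, 7, 0]
At position 14, page 8 is evicted.

8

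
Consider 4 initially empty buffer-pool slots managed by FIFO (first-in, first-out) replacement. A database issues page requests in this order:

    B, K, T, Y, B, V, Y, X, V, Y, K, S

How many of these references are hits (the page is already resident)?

4

B -> miss, frames [B]
K -> miss, frames [B, K]
T -> miss, frames [B, K, T]
Y -> miss, frames [B, K, T, Y]
B -> hit
V -> miss, evict B, frames [K, T, Y, V]
Y -> hit
X -> miss, evict K, frames [T, Y, V, X]
V -> hit
Y -> hit
K -> miss, evict T, frames [Y, V, X, K]
S -> miss, evict Y, frames [V, X, K, S]
Hits: 4.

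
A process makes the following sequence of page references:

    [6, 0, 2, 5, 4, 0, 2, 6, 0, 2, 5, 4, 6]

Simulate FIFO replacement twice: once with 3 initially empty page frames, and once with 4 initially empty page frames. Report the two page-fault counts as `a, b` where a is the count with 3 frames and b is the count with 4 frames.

3 frames: F F F F F F F F . . F F . → 10 faults.
4 frames: F F F F F . . F F F F F F → 11 faults.
11 > 10: adding a frame increased faults — Belady's anomaly.

10, 11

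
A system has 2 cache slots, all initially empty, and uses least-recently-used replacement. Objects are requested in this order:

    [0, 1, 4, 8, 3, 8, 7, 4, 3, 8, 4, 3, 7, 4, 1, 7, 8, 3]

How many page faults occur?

0 → miss, frames (0)
1 → miss, frames (0 1)
4 → miss, evict 0, frames (1 4)
8 → miss, evict 1, frames (4 8)
3 → miss, evict 4, frames (8 3)
8 → hit
7 → miss, evict 3, frames (8 7)
4 → miss, evict 8, frames (7 4)
3 → miss, evict 7, frames (4 3)
8 → miss, evict 4, frames (3 8)
4 → miss, evict 3, frames (8 4)
3 → miss, evict 8, frames (4 3)
7 → miss, evict 4, frames (3 7)
4 → miss, evict 3, frames (7 4)
1 → miss, evict 7, frames (4 1)
7 → miss, evict 4, frames (1 7)
8 → miss, evict 1, frames (7 8)
3 → miss, evict 7, frames (8 3)
Page faults: 17.

17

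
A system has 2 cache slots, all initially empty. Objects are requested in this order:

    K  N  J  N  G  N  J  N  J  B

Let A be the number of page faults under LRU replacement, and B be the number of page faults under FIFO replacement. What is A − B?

-1

Under LRU: F F F . F . F . . F → 6 faults.
Under FIFO: F F F . F F F . . F → 7 faults.
A − B = 6 − 7 = -1.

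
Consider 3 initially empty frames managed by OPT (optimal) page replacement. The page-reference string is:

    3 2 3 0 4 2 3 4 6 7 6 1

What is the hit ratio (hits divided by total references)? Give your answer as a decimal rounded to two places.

0.42

3 → miss, frames {3}
2 → miss, frames {3,2}
3 → hit
0 → miss, frames {3,2,0}
4 → miss, evict 0, frames {3,2,4}
2 → hit
3 → hit
4 → hit
6 → miss, evict 4, frames {3,2,6}
7 → miss, evict 2, frames {3,6,7}
6 → hit
1 → miss, evict 7, frames {3,6,1}
Hits: 5 of 12 references → 5/12 = 0.4167.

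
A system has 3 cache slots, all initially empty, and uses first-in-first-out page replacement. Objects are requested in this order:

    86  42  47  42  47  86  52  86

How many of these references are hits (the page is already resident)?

3

86 -> fault, frames (86)
42 -> fault, frames (86 42)
47 -> fault, frames (86 42 47)
42 -> hit
47 -> hit
86 -> hit
52 -> fault, evict 86, frames (42 47 52)
86 -> fault, evict 42, frames (47 52 86)
Hits: 3.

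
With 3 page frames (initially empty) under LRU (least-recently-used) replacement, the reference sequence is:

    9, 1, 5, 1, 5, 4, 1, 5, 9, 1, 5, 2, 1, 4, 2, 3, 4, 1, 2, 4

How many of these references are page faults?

9 → miss, frames [9]
1 → miss, frames [9, 1]
5 → miss, frames [9, 1, 5]
1 → hit
5 → hit
4 → miss, evict 9, frames [1, 5, 4]
1 → hit
5 → hit
9 → miss, evict 4, frames [1, 5, 9]
1 → hit
5 → hit
2 → miss, evict 9, frames [1, 5, 2]
1 → hit
4 → miss, evict 5, frames [2, 1, 4]
2 → hit
3 → miss, evict 1, frames [4, 2, 3]
4 → hit
1 → miss, evict 2, frames [3, 4, 1]
2 → miss, evict 3, frames [4, 1, 2]
4 → hit
Page faults: 10.

10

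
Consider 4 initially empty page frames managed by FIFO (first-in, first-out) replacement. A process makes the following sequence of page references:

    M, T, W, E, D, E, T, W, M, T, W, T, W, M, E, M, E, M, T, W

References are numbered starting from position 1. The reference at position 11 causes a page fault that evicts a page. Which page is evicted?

pos 1: M -> miss, frames {M}
pos 2: T -> miss, frames {M,T}
pos 3: W -> miss, frames {M,T,W}
pos 4: E -> miss, frames {M,T,W,E}
pos 5: D -> miss, evict M, frames {T,W,E,D}
pos 6: E -> hit
pos 7: T -> hit
pos 8: W -> hit
pos 9: M -> miss, evict T, frames {W,E,D,M}
pos 10: T -> miss, evict W, frames {E,D,M,T}
pos 11: W -> miss, evict E, frames {D,M,T,W}
At position 11, page E is evicted.

E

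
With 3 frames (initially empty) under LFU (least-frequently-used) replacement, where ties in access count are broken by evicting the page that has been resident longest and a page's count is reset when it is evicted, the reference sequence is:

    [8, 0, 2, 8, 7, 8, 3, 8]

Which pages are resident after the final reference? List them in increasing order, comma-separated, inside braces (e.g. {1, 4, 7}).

8 -> fault, frames [8]
0 -> fault, frames [8, 0]
2 -> fault, frames [8, 0, 2]
8 -> hit
7 -> fault, evict 0, frames [8, 2, 7]
8 -> hit
3 -> fault, evict 2, frames [8, 7, 3]
8 -> hit

{3, 7, 8}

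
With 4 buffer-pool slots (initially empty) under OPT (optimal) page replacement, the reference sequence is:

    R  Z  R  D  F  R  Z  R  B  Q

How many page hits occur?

4

R: fault, frames {R}
Z: fault, frames {R,Z}
R: hit
D: fault, frames {R,Z,D}
F: fault, frames {R,Z,D,F}
R: hit
Z: hit
R: hit
B: fault, evict F, frames {R,Z,D,B}
Q: fault, evict B, frames {R,Z,D,Q}
Hits: 4.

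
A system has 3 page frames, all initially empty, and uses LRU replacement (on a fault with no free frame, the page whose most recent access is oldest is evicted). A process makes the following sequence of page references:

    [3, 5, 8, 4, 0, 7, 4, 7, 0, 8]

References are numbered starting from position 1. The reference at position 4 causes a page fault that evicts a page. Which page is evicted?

3

pos 1: 3 → miss, frames [3]
pos 2: 5 → miss, frames [3, 5]
pos 3: 8 → miss, frames [3, 5, 8]
pos 4: 4 → miss, evict 3, frames [5, 8, 4]
At position 4, page 3 is evicted.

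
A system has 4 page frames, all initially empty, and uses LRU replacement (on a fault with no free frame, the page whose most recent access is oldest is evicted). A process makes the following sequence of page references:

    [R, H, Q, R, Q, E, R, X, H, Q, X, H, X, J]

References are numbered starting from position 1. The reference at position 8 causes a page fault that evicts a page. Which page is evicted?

H

pos 1: R → miss, frames [R]
pos 2: H → miss, frames [R, H]
pos 3: Q → miss, frames [R, H, Q]
pos 4: R → hit
pos 5: Q → hit
pos 6: E → miss, frames [H, R, Q, E]
pos 7: R → hit
pos 8: X → miss, evict H, frames [Q, E, R, X]
At position 8, page H is evicted.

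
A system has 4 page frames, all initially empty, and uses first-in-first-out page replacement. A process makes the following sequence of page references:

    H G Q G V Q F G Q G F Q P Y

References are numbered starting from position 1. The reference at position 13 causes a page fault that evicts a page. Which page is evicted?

G

pos 1: H → miss, frames (H)
pos 2: G → miss, frames (H G)
pos 3: Q → miss, frames (H G Q)
pos 4: G → hit
pos 5: V → miss, frames (H G Q V)
pos 6: Q → hit
pos 7: F → miss, evict H, frames (G Q V F)
pos 8: G → hit
pos 9: Q → hit
pos 10: G → hit
pos 11: F → hit
pos 12: Q → hit
pos 13: P → miss, evict G, frames (Q V F P)
At position 13, page G is evicted.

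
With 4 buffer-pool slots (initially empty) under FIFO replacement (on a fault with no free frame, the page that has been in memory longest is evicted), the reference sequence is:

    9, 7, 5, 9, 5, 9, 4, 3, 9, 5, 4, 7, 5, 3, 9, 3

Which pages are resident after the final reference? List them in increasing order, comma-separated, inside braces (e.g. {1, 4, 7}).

{3, 5, 7, 9}

9 -> miss, frames (9)
7 -> miss, frames (9 7)
5 -> miss, frames (9 7 5)
9 -> hit
5 -> hit
9 -> hit
4 -> miss, frames (9 7 5 4)
3 -> miss, evict 9, frames (7 5 4 3)
9 -> miss, evict 7, frames (5 4 3 9)
5 -> hit
4 -> hit
7 -> miss, evict 5, frames (4 3 9 7)
5 -> miss, evict 4, frames (3 9 7 5)
3 -> hit
9 -> hit
3 -> hit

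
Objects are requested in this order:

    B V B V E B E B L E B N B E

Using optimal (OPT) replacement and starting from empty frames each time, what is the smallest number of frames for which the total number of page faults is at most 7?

f=1: 14 faults
f=2: 7 faults
f=3: 5 faults
f=4: 5 faults
f=5: 5 faults
Smallest f with faults ≤ 7 is 2.

2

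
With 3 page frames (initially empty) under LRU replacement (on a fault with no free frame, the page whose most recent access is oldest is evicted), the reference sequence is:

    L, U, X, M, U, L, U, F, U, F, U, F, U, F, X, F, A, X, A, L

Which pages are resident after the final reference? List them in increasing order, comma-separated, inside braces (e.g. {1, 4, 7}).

L -> fault, frames (L)
U -> fault, frames (L U)
X -> fault, frames (L U X)
M -> fault, evict L, frames (U X M)
U -> hit
L -> fault, evict X, frames (M U L)
U -> hit
F -> fault, evict M, frames (L U F)
U -> hit
F -> hit
U -> hit
F -> hit
U -> hit
F -> hit
X -> fault, evict L, frames (U F X)
F -> hit
A -> fault, evict U, frames (X F A)
X -> hit
A -> hit
L -> fault, evict F, frames (X A L)

{A, L, X}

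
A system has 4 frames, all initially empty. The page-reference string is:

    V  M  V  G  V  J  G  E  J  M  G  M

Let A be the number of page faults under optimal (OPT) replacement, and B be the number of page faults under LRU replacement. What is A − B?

Under OPT: F F . F . F . F . . . . → 5 faults.
Under LRU: F F . F . F . F . F . . → 6 faults.
A − B = 5 − 6 = -1.

-1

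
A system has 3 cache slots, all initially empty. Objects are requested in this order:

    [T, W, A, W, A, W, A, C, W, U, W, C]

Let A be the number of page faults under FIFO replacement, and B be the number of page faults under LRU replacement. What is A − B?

1

Under FIFO: F F F . . . . F . F F . → 6 faults.
Under LRU: F F F . . . . F . F . . → 5 faults.
A − B = 6 − 5 = 1.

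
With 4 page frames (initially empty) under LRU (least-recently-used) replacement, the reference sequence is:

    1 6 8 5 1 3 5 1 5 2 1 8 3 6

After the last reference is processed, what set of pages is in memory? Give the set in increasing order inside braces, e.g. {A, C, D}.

1 -> miss, frames [1]
6 -> miss, frames [1, 6]
8 -> miss, frames [1, 6, 8]
5 -> miss, frames [1, 6, 8, 5]
1 -> hit
3 -> miss, evict 6, frames [8, 5, 1, 3]
5 -> hit
1 -> hit
5 -> hit
2 -> miss, evict 8, frames [3, 1, 5, 2]
1 -> hit
8 -> miss, evict 3, frames [5, 2, 1, 8]
3 -> miss, evict 5, frames [2, 1, 8, 3]
6 -> miss, evict 2, frames [1, 8, 3, 6]

{1, 3, 6, 8}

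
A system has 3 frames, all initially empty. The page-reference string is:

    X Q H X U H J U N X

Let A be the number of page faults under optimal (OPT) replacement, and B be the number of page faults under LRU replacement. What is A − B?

-1

Under OPT: F F F . F . F . F . → 6 faults.
Under LRU: F F F . F . F . F F → 7 faults.
A − B = 6 − 7 = -1.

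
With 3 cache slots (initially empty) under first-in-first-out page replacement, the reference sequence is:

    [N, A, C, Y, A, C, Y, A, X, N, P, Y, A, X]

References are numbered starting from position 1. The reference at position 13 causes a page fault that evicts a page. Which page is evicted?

pos 1: N → fault, frames {N}
pos 2: A → fault, frames {N,A}
pos 3: C → fault, frames {N,A,C}
pos 4: Y → fault, evict N, frames {A,C,Y}
pos 5: A → hit
pos 6: C → hit
pos 7: Y → hit
pos 8: A → hit
pos 9: X → fault, evict A, frames {C,Y,X}
pos 10: N → fault, evict C, frames {Y,X,N}
pos 11: P → fault, evict Y, frames {X,N,P}
pos 12: Y → fault, evict X, frames {N,P,Y}
pos 13: A → fault, evict N, frames {P,Y,A}
At position 13, page N is evicted.

N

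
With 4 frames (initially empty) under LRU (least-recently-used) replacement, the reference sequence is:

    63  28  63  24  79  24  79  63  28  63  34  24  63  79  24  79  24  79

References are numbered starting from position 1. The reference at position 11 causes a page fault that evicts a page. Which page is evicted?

24

pos 1: 63: miss, frames [63]
pos 2: 28: miss, frames [63, 28]
pos 3: 63: hit
pos 4: 24: miss, frames [28, 63, 24]
pos 5: 79: miss, frames [28, 63, 24, 79]
pos 6: 24: hit
pos 7: 79: hit
pos 8: 63: hit
pos 9: 28: hit
pos 10: 63: hit
pos 11: 34: miss, evict 24, frames [79, 28, 63, 34]
At position 11, page 24 is evicted.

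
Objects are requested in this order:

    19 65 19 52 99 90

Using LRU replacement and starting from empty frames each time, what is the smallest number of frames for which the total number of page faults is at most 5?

2

f=1: 6 faults
f=2: 5 faults
f=3: 5 faults
f=4: 5 faults
f=5: 5 faults
Smallest f with faults ≤ 5 is 2.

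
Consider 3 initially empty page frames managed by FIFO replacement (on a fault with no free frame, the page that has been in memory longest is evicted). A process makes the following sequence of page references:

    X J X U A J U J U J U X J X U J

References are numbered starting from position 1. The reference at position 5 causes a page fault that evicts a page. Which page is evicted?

pos 1: X -> miss, frames [X]
pos 2: J -> miss, frames [X, J]
pos 3: X -> hit
pos 4: U -> miss, frames [X, J, U]
pos 5: A -> miss, evict X, frames [J, U, A]
At position 5, page X is evicted.

X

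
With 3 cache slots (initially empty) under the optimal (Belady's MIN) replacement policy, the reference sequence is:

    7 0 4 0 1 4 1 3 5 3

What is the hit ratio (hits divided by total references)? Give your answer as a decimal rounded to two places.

7 → miss, frames {7}
0 → miss, frames {7,0}
4 → miss, frames {7,0,4}
0 → hit
1 → miss, evict 0, frames {7,4,1}
4 → hit
1 → hit
3 → miss, evict 1, frames {7,4,3}
5 → miss, evict 4, frames {7,3,5}
3 → hit
Hits: 4 of 10 references → 4/10 = 0.4000.

0.40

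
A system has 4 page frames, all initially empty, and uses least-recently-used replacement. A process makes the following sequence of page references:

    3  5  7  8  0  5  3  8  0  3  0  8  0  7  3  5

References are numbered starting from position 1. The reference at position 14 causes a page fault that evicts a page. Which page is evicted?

5

pos 1: 3: fault, frames (3)
pos 2: 5: fault, frames (3 5)
pos 3: 7: fault, frames (3 5 7)
pos 4: 8: fault, frames (3 5 7 8)
pos 5: 0: fault, evict 3, frames (5 7 8 0)
pos 6: 5: hit
pos 7: 3: fault, evict 7, frames (8 0 5 3)
pos 8: 8: hit
pos 9: 0: hit
pos 10: 3: hit
pos 11: 0: hit
pos 12: 8: hit
pos 13: 0: hit
pos 14: 7: fault, evict 5, frames (3 8 0 7)
At position 14, page 5 is evicted.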